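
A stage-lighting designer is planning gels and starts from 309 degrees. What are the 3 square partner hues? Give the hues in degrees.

39°, 129° and 219°

A square tetradic scheme places four hues every 90°.
309 + 90 = 399 → 399 − 360 = 39°
309 + 180 = 489 → 489 − 360 = 129°
309 + 270 = 579 → 579 − 360 = 219°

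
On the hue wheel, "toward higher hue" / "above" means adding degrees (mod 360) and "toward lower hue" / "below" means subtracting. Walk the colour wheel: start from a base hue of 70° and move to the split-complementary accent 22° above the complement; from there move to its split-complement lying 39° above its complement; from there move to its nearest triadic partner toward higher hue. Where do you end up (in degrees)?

251°

+202° (split-comp 22° ↑): 70 + 202 = 272°
+219° (split-comp 39° ↑): 272 + 219 = 491 → 491 − 360 = 131°
+120° (triadic ↑): 131 + 120 = 251°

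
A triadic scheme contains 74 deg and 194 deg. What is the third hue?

314°

A triad spaces three hues 120° apart.
The full set is {74°, 194°, 314°}.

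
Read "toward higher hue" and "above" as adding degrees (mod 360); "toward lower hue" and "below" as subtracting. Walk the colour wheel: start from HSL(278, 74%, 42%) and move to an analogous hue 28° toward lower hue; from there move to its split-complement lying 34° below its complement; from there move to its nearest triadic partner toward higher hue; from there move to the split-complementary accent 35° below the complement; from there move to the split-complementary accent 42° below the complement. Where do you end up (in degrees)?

79°

278 − 28 = 250°   (analog 28° ↓)
250 + 146 = 396 → 396 − 360 = 36°   (split-comp 34° ↓)
36 + 120 = 156°   (triadic ↑)
156 + 145 = 301°   (split-comp 35° ↓)
301 + 138 = 439 → 439 − 360 = 79°   (split-comp 42° ↓)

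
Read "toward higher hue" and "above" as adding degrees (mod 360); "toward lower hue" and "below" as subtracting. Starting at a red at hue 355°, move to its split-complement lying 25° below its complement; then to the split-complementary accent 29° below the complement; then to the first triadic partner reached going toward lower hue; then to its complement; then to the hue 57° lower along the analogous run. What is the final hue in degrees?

355 + 155 = 510 → 510 − 360 = 150°   (split-comp 25° ↓)
150 + 151 = 301°   (split-comp 29° ↓)
301 − 120 = 181°   (triadic ↓)
181 + 180 = 361 → 361 − 360 = 1°   (complement)
1 − 57 = -56 → -56 + 360 = 304°   (analog 57° ↓)

304°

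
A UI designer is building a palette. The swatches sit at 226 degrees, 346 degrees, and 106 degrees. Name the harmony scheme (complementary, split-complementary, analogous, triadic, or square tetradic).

Sort the hues: 106°, 226°, 346°.
Successive gaps around the wheel: 120°, 120°, 120°.
Three hues equally spaced 120° apart form a triad.

triadic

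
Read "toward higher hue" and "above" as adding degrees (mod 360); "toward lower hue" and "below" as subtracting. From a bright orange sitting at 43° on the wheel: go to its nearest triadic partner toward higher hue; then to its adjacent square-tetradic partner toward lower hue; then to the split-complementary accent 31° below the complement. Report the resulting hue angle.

222°

43 + 120 = 163°   (triadic ↑)
163 − 90 = 73°   (square ↓)
73 + 149 = 222°   (split-comp 31° ↓)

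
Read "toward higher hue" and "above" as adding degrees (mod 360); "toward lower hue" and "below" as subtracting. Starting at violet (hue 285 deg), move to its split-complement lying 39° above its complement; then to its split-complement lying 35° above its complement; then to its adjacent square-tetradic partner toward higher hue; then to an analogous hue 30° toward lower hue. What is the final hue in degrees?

+219° (split-comp 39° ↑): 285 + 219 = 504 → 504 − 360 = 144°
+215° (split-comp 35° ↑): 144 + 215 = 359°
+90° (square ↑): 359 + 90 = 449 → 449 − 360 = 89°
−30° (analog 30° ↓): 89 − 30 = 59°

59°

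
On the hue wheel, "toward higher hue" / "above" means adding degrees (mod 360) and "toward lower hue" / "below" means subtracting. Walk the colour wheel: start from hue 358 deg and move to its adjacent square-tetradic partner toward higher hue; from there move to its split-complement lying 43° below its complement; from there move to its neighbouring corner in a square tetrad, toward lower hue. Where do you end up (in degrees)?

+90° (square ↑): 358 + 90 = 448 → 448 − 360 = 88°
+137° (split-comp 43° ↓): 88 + 137 = 225°
−90° (square ↓): 225 − 90 = 135°

135°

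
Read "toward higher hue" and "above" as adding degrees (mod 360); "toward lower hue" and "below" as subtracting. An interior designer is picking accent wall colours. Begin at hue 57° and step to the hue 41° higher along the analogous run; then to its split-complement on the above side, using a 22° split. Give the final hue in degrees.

57 + 41 = 98°   (analog 41° ↑)
98 + 202 = 300°   (split-comp 22° ↑)

300°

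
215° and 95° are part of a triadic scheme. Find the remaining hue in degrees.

A triad places three hues 120° apart.
The full set through 95° is {95°, 215°, 335°}.
Given {95°, 215°}, the missing hue is 335°.

335°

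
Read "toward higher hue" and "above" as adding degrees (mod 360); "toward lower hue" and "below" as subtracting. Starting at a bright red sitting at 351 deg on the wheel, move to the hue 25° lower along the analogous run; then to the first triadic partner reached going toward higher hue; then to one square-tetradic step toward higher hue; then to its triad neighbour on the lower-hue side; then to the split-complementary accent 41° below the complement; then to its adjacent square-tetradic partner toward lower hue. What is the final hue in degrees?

351 − 25 = 326°   (analog 25° ↓)
326 + 120 = 446 → 446 − 360 = 86°   (triadic ↑)
86 + 90 = 176°   (square ↑)
176 − 120 = 56°   (triadic ↓)
56 + 139 = 195°   (split-comp 41° ↓)
195 − 90 = 105°   (square ↓)

105°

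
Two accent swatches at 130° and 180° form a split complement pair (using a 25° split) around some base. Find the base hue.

The accents sit 25° either side of the complement, so the complement is their short-arc midpoint on the wheel.
Short-arc midpoint of 130° and 180°: 155°.
Base is 180° from the complement: 155 − 180 = -25 → -25 + 360 = 335°

335°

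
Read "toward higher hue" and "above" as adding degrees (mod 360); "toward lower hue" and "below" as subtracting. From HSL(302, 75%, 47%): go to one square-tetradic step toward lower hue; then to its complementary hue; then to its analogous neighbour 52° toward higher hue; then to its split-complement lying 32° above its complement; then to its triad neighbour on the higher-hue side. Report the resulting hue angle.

56°

302 − 90 = 212°   (square ↓)
212 + 180 = 392 → 392 − 360 = 32°   (complement)
32 + 52 = 84°   (analog 52° ↑)
84 + 212 = 296°   (split-comp 32° ↑)
296 + 120 = 416 → 416 − 360 = 56°   (triadic ↑)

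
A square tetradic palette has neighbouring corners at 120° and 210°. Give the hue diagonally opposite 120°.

300°

A square tetradic scheme places four hues 90° apart; opposite corners are 180° apart.
120 + 180 = 300°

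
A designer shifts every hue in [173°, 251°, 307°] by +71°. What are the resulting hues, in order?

244°, 322°, 18°

173 + 71 = 244°
251 + 71 = 322°
307 + 71 = 378 → 378 − 360 = 18°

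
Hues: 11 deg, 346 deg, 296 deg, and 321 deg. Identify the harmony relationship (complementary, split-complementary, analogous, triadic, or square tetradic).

Sort the hues: 11°, 296°, 321°, 346°.
Successive gaps around the wheel: 285°, 25°, 25°, 25°.
A run of hues at equal small steps (25°) with one large closing gap is an analogous group.

analogous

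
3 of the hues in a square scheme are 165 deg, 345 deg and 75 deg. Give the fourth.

255°

A square tetradic scheme places four hues every 90°.
The full set through 75° is {75°, 165°, 255°, 345°}.
Given {75°, 165°, 345°}, the missing hue is 255°.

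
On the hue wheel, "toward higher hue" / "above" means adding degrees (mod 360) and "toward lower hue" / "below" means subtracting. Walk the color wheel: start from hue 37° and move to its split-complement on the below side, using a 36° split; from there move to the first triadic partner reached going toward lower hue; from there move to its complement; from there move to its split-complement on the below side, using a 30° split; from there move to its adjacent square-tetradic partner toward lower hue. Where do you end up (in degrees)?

301°

+144° (split-comp 36° ↓): 37 + 144 = 181°
−120° (triadic ↓): 181 − 120 = 61°
+180° (complement): 61 + 180 = 241°
+150° (split-comp 30° ↓): 241 + 150 = 391 → 391 − 360 = 31°
−90° (square ↓): 31 − 90 = -59 → -59 + 360 = 301°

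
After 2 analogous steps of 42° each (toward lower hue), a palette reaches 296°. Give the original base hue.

20°

2 steps of 42° (toward lower hue) give a net shift of −84°.
Start = end − shift: 296 + 84 = 380 → 380 − 360 = 20°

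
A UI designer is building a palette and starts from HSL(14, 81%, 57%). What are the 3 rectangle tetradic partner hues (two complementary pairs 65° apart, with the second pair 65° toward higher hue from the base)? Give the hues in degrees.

14 + 65 = 79°
14 + 180 = 194°
14 + 245 = 259°

79°, 194°, and 259°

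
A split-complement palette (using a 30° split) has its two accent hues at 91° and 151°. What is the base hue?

301°

The accents sit 30° either side of the complement, so the complement is their short-arc midpoint on the wheel.
Short-arc midpoint of 91° and 151°: 121°.
Base is 180° from the complement: 121 − 180 = -59 → -59 + 360 = 301°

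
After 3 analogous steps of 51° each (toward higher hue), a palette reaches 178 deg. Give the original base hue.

25°

3 steps of 51° (toward higher hue) give a net shift of +153°.
Start = end − shift: 178 − 153 = 25°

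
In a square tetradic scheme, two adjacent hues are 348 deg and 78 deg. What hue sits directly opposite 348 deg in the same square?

A square tetradic scheme places four hues 90° apart; opposite corners are 180° apart.
348 + 180 = 528 → 528 − 360 = 168°

168°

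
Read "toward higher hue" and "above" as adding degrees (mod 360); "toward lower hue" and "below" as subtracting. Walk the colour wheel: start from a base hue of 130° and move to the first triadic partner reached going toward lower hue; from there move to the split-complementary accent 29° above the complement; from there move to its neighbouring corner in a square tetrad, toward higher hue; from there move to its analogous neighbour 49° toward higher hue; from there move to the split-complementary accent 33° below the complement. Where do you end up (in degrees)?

130 − 120 = 10°   (triadic ↓)
10 + 209 = 219°   (split-comp 29° ↑)
219 + 90 = 309°   (square ↑)
309 + 49 = 358°   (analog 49° ↑)
358 + 147 = 505 → 505 − 360 = 145°   (split-comp 33° ↓)

145°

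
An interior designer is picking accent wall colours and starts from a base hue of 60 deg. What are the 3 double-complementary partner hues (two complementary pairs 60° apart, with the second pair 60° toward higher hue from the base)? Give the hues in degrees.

A rectangular tetradic uses two complementary pairs 60° apart: offsets 0°, 60°, 180°, 240°.
60 + 60 = 120°
60 + 180 = 240°
60 + 240 = 300°

120°, 240°, and 300°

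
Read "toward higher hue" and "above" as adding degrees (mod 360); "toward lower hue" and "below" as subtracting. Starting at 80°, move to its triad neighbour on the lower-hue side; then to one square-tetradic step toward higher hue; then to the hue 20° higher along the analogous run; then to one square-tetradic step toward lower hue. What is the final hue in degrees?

340°

80 − 120 = -40 → -40 + 360 = 320°   (triadic ↓)
320 + 90 = 410 → 410 − 360 = 50°   (square ↑)
50 + 20 = 70°   (analog 20° ↑)
70 − 90 = -20 → -20 + 360 = 340°   (square ↓)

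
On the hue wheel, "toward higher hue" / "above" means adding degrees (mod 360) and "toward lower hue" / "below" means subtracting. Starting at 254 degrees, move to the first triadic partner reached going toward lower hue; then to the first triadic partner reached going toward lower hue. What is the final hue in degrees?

−120° (triadic ↓): 254 − 120 = 134°
−120° (triadic ↓): 134 − 120 = 14°

14°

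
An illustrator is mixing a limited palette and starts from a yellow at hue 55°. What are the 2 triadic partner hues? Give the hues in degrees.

175° and 295°

55 + 120 = 175°
55 + 240 = 295°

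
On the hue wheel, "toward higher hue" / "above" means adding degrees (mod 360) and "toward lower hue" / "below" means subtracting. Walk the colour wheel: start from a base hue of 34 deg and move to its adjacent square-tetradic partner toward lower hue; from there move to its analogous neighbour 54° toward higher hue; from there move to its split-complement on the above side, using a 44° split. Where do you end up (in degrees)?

−90° (square ↓): 34 − 90 = -56 → -56 + 360 = 304°
+54° (analog 54° ↑): 304 + 54 = 358°
+224° (split-comp 44° ↑): 358 + 224 = 582 → 582 − 360 = 222°

222°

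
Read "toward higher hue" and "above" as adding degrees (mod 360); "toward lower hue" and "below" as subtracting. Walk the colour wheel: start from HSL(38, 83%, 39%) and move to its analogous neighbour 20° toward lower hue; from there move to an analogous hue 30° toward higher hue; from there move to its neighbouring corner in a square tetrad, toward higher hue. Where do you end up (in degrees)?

analog 20° ↓ −20°: 38 − 20 = 18°
analog 30° ↑ +30°: 18 + 30 = 48°
square ↑ +90°: 48 + 90 = 138°

138°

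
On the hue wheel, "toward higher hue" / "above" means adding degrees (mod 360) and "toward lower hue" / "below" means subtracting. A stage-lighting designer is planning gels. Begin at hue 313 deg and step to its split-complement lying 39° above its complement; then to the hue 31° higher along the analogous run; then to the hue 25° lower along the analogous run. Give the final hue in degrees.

313 + 219 = 532 → 532 − 360 = 172°   (split-comp 39° ↑)
172 + 31 = 203°   (analog 31° ↑)
203 − 25 = 178°   (analog 25° ↓)

178°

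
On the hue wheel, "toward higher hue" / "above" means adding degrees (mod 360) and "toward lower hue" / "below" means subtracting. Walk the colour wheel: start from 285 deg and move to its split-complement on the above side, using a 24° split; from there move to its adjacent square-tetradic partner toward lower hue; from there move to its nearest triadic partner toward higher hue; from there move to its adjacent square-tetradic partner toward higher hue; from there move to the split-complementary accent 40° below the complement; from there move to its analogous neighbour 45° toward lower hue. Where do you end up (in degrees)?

+204° (split-comp 24° ↑): 285 + 204 = 489 → 489 − 360 = 129°
−90° (square ↓): 129 − 90 = 39°
+120° (triadic ↑): 39 + 120 = 159°
+90° (square ↑): 159 + 90 = 249°
+140° (split-comp 40° ↓): 249 + 140 = 389 → 389 − 360 = 29°
−45° (analog 45° ↓): 29 − 45 = -16 → -16 + 360 = 344°

344°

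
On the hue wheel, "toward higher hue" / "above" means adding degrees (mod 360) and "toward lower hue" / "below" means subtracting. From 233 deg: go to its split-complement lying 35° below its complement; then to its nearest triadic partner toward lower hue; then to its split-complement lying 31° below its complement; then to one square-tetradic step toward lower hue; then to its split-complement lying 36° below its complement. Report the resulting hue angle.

split-comp 35° ↓ +145°: 233 + 145 = 378 → 378 − 360 = 18°
triadic ↓ −120°: 18 − 120 = -102 → -102 + 360 = 258°
split-comp 31° ↓ +149°: 258 + 149 = 407 → 407 − 360 = 47°
square ↓ −90°: 47 − 90 = -43 → -43 + 360 = 317°
split-comp 36° ↓ +144°: 317 + 144 = 461 → 461 − 360 = 101°

101°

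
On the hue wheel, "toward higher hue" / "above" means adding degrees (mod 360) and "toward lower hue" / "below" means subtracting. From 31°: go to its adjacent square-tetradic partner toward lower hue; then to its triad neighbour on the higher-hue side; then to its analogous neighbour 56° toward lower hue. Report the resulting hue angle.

31 − 90 = -59 → -59 + 360 = 301°   (square ↓)
301 + 120 = 421 → 421 − 360 = 61°   (triadic ↑)
61 − 56 = 5°   (analog 56° ↓)

5°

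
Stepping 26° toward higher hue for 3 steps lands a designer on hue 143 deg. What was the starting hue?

65°

3 steps of 26° (toward higher hue) give a net shift of +78°.
Start = end − shift: 143 − 78 = 65°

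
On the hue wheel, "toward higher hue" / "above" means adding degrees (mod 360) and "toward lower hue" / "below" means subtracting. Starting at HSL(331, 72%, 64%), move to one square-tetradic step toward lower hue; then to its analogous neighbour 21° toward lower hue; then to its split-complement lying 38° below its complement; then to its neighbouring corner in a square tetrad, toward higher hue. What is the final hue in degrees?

square ↓ −90°: 331 − 90 = 241°
analog 21° ↓ −21°: 241 − 21 = 220°
split-comp 38° ↓ +142°: 220 + 142 = 362 → 362 − 360 = 2°
square ↑ +90°: 2 + 90 = 92°

92°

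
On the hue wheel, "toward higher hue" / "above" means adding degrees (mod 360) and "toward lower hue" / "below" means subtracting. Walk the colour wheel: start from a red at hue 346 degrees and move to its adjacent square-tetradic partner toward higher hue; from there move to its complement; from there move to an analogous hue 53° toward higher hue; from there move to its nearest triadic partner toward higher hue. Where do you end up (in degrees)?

+90° (square ↑): 346 + 90 = 436 → 436 − 360 = 76°
+180° (complement): 76 + 180 = 256°
+53° (analog 53° ↑): 256 + 53 = 309°
+120° (triadic ↑): 309 + 120 = 429 → 429 − 360 = 69°

69°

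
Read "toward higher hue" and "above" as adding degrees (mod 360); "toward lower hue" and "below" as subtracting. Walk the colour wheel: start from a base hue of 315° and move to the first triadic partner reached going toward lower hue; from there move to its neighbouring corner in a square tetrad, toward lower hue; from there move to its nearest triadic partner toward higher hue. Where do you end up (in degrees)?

−120° (triadic ↓): 315 − 120 = 195°
−90° (square ↓): 195 − 90 = 105°
+120° (triadic ↑): 105 + 120 = 225°

225°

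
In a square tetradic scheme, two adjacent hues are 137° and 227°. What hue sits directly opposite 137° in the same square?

317°

A square tetradic scheme places four hues 90° apart; opposite corners are 180° apart.
137 + 180 = 317°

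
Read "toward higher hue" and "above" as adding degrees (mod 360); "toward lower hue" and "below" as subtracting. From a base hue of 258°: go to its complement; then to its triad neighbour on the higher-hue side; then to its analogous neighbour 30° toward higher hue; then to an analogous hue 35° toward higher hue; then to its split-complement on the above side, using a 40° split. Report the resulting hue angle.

complement +180°: 258 + 180 = 438 → 438 − 360 = 78°
triadic ↑ +120°: 78 + 120 = 198°
analog 30° ↑ +30°: 198 + 30 = 228°
analog 35° ↑ +35°: 228 + 35 = 263°
split-comp 40° ↑ +220°: 263 + 220 = 483 → 483 − 360 = 123°

123°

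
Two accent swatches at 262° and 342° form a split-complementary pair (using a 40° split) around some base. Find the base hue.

122°

The accents sit 40° either side of the complement, so the complement is their short-arc midpoint on the wheel.
Short-arc midpoint of 262° and 342°: 302°.
Base is 180° from the complement: 302 − 180 = 122°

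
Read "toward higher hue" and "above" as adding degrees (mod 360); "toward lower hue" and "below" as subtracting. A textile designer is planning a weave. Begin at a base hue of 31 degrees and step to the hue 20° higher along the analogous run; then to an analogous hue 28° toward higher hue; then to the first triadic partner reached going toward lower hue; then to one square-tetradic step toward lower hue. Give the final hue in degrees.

229°

analog 20° ↑ +20°: 31 + 20 = 51°
analog 28° ↑ +28°: 51 + 28 = 79°
triadic ↓ −120°: 79 − 120 = -41 → -41 + 360 = 319°
square ↓ −90°: 319 − 90 = 229°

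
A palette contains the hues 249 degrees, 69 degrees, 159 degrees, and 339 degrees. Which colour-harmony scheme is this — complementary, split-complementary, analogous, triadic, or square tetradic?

Sort the hues: 69°, 159°, 249°, 339°.
Successive gaps around the wheel: 90°, 90°, 90°, 90°.
Four hues every 90° form a square tetradic scheme.

square tetradic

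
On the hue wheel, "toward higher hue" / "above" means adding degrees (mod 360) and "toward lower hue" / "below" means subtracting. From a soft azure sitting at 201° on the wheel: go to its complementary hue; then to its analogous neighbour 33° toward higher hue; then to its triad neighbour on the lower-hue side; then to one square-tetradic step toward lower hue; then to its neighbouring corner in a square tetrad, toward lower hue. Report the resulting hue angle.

201 + 180 = 381 → 381 − 360 = 21°   (complement)
21 + 33 = 54°   (analog 33° ↑)
54 − 120 = -66 → -66 + 360 = 294°   (triadic ↓)
294 − 90 = 204°   (square ↓)
204 − 90 = 114°   (square ↓)

114°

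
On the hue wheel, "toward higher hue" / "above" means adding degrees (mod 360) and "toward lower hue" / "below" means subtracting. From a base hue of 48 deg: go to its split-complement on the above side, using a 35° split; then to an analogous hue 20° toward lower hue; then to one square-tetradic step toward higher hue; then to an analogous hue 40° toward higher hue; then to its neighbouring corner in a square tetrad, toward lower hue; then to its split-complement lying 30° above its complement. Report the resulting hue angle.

48 + 215 = 263°   (split-comp 35° ↑)
263 − 20 = 243°   (analog 20° ↓)
243 + 90 = 333°   (square ↑)
333 + 40 = 373 → 373 − 360 = 13°   (analog 40° ↑)
13 − 90 = -77 → -77 + 360 = 283°   (square ↓)
283 + 210 = 493 → 493 − 360 = 133°   (split-comp 30° ↑)

133°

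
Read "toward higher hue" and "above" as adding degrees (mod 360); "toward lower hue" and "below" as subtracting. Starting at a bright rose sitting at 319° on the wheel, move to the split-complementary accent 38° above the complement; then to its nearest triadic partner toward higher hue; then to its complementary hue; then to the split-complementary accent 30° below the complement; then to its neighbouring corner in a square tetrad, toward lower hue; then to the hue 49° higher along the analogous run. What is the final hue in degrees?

226°

319 + 218 = 537 → 537 − 360 = 177°   (split-comp 38° ↑)
177 + 120 = 297°   (triadic ↑)
297 + 180 = 477 → 477 − 360 = 117°   (complement)
117 + 150 = 267°   (split-comp 30° ↓)
267 − 90 = 177°   (square ↓)
177 + 49 = 226°   (analog 49° ↑)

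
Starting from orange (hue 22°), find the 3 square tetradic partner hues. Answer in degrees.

112°, 202° and 292°

A square tetradic scheme places four hues every 90°.
22 + 90 = 112°
22 + 180 = 202°
22 + 270 = 292°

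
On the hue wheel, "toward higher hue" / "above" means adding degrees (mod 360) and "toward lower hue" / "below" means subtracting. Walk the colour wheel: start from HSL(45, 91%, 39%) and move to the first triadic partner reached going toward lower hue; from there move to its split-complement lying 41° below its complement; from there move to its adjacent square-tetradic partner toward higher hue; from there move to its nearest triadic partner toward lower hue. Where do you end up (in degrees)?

34°

triadic ↓ −120°: 45 − 120 = -75 → -75 + 360 = 285°
split-comp 41° ↓ +139°: 285 + 139 = 424 → 424 − 360 = 64°
square ↑ +90°: 64 + 90 = 154°
triadic ↓ −120°: 154 − 120 = 34°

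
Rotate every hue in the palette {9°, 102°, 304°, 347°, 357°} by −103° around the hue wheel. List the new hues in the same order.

266°, 359°, 201°, 244°, 254°

9 − 103 = -94 → -94 + 360 = 266°
102 − 103 = -1 → -1 + 360 = 359°
304 − 103 = 201°
347 − 103 = 244°
357 − 103 = 254°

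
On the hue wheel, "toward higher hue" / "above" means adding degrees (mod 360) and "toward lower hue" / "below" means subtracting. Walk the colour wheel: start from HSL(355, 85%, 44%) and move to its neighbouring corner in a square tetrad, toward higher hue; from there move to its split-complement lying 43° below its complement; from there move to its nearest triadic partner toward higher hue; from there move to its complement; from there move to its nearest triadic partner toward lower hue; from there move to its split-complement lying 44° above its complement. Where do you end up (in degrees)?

355 + 90 = 445 → 445 − 360 = 85°   (square ↑)
85 + 137 = 222°   (split-comp 43° ↓)
222 + 120 = 342°   (triadic ↑)
342 + 180 = 522 → 522 − 360 = 162°   (complement)
162 − 120 = 42°   (triadic ↓)
42 + 224 = 266°   (split-comp 44° ↑)

266°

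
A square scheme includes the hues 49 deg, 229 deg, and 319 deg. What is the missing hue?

139°

A square tetradic scheme places four hues every 90°.
The full set through 49° is {49°, 139°, 229°, 319°}.
Given {49°, 229°, 319°}, the missing hue is 139°.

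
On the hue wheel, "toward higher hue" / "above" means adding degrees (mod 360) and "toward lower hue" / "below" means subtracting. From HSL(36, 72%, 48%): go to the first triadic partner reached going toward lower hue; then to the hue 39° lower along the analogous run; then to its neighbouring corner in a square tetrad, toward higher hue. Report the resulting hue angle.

−120° (triadic ↓): 36 − 120 = -84 → -84 + 360 = 276°
−39° (analog 39° ↓): 276 − 39 = 237°
+90° (square ↑): 237 + 90 = 327°

327°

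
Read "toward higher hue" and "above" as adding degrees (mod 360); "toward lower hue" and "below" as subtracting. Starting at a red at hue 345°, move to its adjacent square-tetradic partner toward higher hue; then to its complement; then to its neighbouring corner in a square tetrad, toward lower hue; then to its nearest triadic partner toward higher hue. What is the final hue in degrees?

345 + 90 = 435 → 435 − 360 = 75°   (square ↑)
75 + 180 = 255°   (complement)
255 − 90 = 165°   (square ↓)
165 + 120 = 285°   (triadic ↑)

285°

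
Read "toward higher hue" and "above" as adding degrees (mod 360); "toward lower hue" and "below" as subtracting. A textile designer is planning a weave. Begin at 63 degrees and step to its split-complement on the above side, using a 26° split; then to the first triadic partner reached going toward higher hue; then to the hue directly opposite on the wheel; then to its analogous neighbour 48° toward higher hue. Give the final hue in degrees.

63 + 206 = 269°   (split-comp 26° ↑)
269 + 120 = 389 → 389 − 360 = 29°   (triadic ↑)
29 + 180 = 209°   (complement)
209 + 48 = 257°   (analog 48° ↑)

257°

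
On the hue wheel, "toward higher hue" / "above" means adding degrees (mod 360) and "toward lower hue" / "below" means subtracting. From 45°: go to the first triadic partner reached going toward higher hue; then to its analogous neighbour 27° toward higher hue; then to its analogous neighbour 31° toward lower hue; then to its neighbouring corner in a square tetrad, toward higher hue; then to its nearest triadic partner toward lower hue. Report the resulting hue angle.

131°

triadic ↑ +120°: 45 + 120 = 165°
analog 27° ↑ +27°: 165 + 27 = 192°
analog 31° ↓ −31°: 192 − 31 = 161°
square ↑ +90°: 161 + 90 = 251°
triadic ↓ −120°: 251 − 120 = 131°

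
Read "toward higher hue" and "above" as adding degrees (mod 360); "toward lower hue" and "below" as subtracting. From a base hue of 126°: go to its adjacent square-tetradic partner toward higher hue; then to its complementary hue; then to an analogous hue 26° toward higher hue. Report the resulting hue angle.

126 + 90 = 216°   (square ↑)
216 + 180 = 396 → 396 − 360 = 36°   (complement)
36 + 26 = 62°   (analog 26° ↑)

62°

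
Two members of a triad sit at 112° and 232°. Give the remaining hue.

352°

A triad spaces three hues 120° apart.
The full set is {112°, 232°, 352°}.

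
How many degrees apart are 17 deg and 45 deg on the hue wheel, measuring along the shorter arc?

|17 − 45| = 28.
28 ≤ 180, so the shorter arc is 28°.

28°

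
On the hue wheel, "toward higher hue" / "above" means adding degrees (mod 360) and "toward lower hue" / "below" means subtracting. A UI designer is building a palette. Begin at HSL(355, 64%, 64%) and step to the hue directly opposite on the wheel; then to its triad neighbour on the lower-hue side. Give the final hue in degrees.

355 + 180 = 535 → 535 − 360 = 175°   (complement)
175 − 120 = 55°   (triadic ↓)

55°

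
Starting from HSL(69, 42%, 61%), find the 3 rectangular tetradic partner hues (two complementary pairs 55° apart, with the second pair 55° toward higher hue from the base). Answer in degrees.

124°, 249°, 304°

A rectangular tetradic uses two complementary pairs 55° apart: offsets 0°, 55°, 180°, 235°.
69 + 55 = 124°
69 + 180 = 249°
69 + 235 = 304°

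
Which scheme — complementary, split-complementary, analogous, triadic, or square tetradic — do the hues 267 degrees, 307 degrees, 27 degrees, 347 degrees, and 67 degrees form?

Sort the hues: 27°, 67°, 267°, 307°, 347°.
Successive gaps around the wheel: 40°, 200°, 40°, 40°, 40°.
A run of hues at equal small steps (40°) with one large closing gap is an analogous group.

analogous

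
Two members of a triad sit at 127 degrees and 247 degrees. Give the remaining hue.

A triad spaces three hues 120° apart.
The full set is {7°, 127°, 247°}.

7°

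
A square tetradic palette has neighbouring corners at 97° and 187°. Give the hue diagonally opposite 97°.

277°

A square tetradic scheme places four hues 90° apart; opposite corners are 180° apart.
97 + 180 = 277°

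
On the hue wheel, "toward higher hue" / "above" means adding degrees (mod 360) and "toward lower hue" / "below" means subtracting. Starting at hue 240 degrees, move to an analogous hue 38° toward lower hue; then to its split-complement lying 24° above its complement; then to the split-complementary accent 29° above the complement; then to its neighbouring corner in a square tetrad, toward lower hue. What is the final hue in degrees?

165°

−38° (analog 38° ↓): 240 − 38 = 202°
+204° (split-comp 24° ↑): 202 + 204 = 406 → 406 − 360 = 46°
+209° (split-comp 29° ↑): 46 + 209 = 255°
−90° (square ↓): 255 − 90 = 165°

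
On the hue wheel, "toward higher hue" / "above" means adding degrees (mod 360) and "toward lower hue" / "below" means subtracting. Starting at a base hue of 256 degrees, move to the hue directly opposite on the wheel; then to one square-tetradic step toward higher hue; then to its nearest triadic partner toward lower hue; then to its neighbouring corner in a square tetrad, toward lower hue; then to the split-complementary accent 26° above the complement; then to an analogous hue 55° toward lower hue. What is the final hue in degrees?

107°

complement +180°: 256 + 180 = 436 → 436 − 360 = 76°
square ↑ +90°: 76 + 90 = 166°
triadic ↓ −120°: 166 − 120 = 46°
square ↓ −90°: 46 − 90 = -44 → -44 + 360 = 316°
split-comp 26° ↑ +206°: 316 + 206 = 522 → 522 − 360 = 162°
analog 55° ↓ −55°: 162 − 55 = 107°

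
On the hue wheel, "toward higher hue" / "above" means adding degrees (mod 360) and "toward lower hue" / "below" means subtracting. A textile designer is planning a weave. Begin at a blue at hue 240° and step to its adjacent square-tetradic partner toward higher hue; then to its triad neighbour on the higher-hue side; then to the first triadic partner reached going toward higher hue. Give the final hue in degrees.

210°

+90° (square ↑): 240 + 90 = 330°
+120° (triadic ↑): 330 + 120 = 450 → 450 − 360 = 90°
+120° (triadic ↑): 90 + 120 = 210°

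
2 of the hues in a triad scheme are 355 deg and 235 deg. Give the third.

A triad places three hues 120° apart.
The full set through 235° is {115°, 235°, 355°}.
Given {235°, 355°}, the missing hue is 115°.

115°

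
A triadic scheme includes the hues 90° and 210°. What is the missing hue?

330°

A triad places three hues 120° apart.
The full set through 90° is {90°, 210°, 330°}.
Given {90°, 210°}, the missing hue is 330°.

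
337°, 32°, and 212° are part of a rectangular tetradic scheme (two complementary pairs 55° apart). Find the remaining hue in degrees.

157°

A rectangular tetradic uses two complementary pairs 55° apart: offsets 0°, 55°, 180°, 235°.
Among {32°, 212°, 337°}, 32° and 212° are a 180° pair.
The remaining hue 337° needs its own complement: 337 + 180 = 517 → 517 − 360 = 157°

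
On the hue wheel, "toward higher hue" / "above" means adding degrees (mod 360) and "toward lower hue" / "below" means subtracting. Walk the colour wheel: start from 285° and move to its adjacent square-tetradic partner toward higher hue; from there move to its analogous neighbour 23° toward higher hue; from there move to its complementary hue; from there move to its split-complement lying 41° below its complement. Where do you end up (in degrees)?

285 + 90 = 375 → 375 − 360 = 15°   (square ↑)
15 + 23 = 38°   (analog 23° ↑)
38 + 180 = 218°   (complement)
218 + 139 = 357°   (split-comp 41° ↓)

357°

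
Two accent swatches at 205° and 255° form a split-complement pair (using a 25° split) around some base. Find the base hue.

50°

The accents sit 25° either side of the complement, so the complement is their short-arc midpoint on the wheel.
Short-arc midpoint of 205° and 255°: 230°.
Base is 180° from the complement: 230 − 180 = 50°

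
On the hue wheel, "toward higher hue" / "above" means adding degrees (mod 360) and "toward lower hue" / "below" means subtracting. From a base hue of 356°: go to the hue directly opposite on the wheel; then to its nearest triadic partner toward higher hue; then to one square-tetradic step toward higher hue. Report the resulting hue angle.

26°

complement +180°: 356 + 180 = 536 → 536 − 360 = 176°
triadic ↑ +120°: 176 + 120 = 296°
square ↑ +90°: 296 + 90 = 386 → 386 − 360 = 26°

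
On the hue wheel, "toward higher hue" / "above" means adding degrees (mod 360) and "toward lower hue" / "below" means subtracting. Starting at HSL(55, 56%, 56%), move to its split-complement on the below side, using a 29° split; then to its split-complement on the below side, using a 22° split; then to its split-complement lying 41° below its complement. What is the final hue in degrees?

55 + 151 = 206°   (split-comp 29° ↓)
206 + 158 = 364 → 364 − 360 = 4°   (split-comp 22° ↓)
4 + 139 = 143°   (split-comp 41° ↓)

143°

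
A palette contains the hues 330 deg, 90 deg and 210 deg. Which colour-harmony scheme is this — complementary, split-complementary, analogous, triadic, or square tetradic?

Sort the hues: 90°, 210°, 330°.
Successive gaps around the wheel: 120°, 120°, 120°.
Three hues equally spaced 120° apart form a triad.

triadic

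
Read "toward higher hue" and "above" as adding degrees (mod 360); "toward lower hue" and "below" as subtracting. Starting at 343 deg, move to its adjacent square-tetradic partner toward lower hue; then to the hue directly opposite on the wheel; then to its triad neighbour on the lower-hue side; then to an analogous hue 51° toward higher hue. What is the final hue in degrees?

4°

square ↓ −90°: 343 − 90 = 253°
complement +180°: 253 + 180 = 433 → 433 − 360 = 73°
triadic ↓ −120°: 73 − 120 = -47 → -47 + 360 = 313°
analog 51° ↑ +51°: 313 + 51 = 364 → 364 − 360 = 4°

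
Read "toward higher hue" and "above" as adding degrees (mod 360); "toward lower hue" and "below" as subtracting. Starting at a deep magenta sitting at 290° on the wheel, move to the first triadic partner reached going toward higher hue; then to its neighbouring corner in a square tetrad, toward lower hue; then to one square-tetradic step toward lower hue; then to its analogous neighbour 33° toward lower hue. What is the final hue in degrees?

290 + 120 = 410 → 410 − 360 = 50°   (triadic ↑)
50 − 90 = -40 → -40 + 360 = 320°   (square ↓)
320 − 90 = 230°   (square ↓)
230 − 33 = 197°   (analog 33° ↓)

197°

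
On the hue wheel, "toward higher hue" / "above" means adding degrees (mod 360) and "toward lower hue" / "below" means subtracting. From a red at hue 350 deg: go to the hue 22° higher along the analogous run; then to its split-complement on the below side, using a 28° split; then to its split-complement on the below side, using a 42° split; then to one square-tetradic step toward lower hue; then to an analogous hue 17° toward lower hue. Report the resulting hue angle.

+22° (analog 22° ↑): 350 + 22 = 372 → 372 − 360 = 12°
+152° (split-comp 28° ↓): 12 + 152 = 164°
+138° (split-comp 42° ↓): 164 + 138 = 302°
−90° (square ↓): 302 − 90 = 212°
−17° (analog 17° ↓): 212 − 17 = 195°

195°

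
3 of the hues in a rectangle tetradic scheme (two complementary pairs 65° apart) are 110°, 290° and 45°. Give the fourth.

A rectangular tetradic uses two complementary pairs 65° apart: offsets 0°, 65°, 180°, 245°.
Among {45°, 110°, 290°}, 290° and 110° are a 180° pair.
The remaining hue 45° needs its own complement: 45 + 180 = 225°

225°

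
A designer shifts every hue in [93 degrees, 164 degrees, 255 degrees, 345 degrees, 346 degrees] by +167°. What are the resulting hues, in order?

93 + 167 = 260°
164 + 167 = 331°
255 + 167 = 422 → 422 − 360 = 62°
345 + 167 = 512 → 512 − 360 = 152°
346 + 167 = 513 → 513 − 360 = 153°

260°, 331°, 62°, 152°, 153°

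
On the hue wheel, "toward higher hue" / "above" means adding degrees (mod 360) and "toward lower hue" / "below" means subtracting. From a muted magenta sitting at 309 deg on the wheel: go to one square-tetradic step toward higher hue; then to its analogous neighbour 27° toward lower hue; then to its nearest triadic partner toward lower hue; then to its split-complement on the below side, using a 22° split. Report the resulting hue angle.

50°

square ↑ +90°: 309 + 90 = 399 → 399 − 360 = 39°
analog 27° ↓ −27°: 39 − 27 = 12°
triadic ↓ −120°: 12 − 120 = -108 → -108 + 360 = 252°
split-comp 22° ↓ +158°: 252 + 158 = 410 → 410 − 360 = 50°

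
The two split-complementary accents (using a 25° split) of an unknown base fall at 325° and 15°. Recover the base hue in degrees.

The accents sit 25° either side of the complement, so the complement is their short-arc midpoint on the wheel.
Short-arc midpoint of 325° and 15°: 350°.
Base is 180° from the complement: 350 − 180 = 170°

170°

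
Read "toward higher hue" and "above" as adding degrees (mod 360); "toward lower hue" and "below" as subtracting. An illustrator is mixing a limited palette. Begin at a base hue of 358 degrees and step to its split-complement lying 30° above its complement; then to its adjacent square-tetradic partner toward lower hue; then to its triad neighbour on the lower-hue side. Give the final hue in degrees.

358°

split-comp 30° ↑ +210°: 358 + 210 = 568 → 568 − 360 = 208°
square ↓ −90°: 208 − 90 = 118°
triadic ↓ −120°: 118 − 120 = -2 → -2 + 360 = 358°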